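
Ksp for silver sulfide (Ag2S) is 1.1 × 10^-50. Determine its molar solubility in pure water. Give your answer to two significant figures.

s = 1.4e-17 M

Ag2S(s) ⇌ 2 Ag^+(aq) + S^2-(aq)
Ksp = [Ag^+]^2[S^2-]
If s mol/L of Ag2S dissolves, [Ag^+] = 2s and [S^2-] = s.
Ksp = (2s)^2s = 4s^3
s^3 = 1.1 × 10^-50 / 4, so s = 1.4 × 10^-17 M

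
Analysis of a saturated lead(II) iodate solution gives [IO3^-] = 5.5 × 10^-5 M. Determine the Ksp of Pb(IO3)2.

Ksp = 8.3 x 10^-14

Pb(IO3)2(s) ⇌ Pb^2+(aq) + 2 IO3^-(aq)
Stoichiometry gives [Pb^2+] = (1/2)[IO3^-] = 2.75 × 10^-5 M.
Ksp = [Pb^2+][IO3^-]^2
Ksp = 2.75 × 10^-5 × (5.5 × 10^-5)^2 = 8.3 × 10^-14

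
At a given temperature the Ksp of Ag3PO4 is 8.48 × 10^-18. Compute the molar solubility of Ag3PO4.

s ≈ 2.37 × 10^-5 M

Ag3PO4(s) ⇌ 3 Ag^+ + PO4^3-
Ksp = [Ag^+]^3[PO4^3-]
If s mol/L of Ag3PO4 dissolves, [Ag^+] = 3s and [PO4^3-] = s.
Ksp = (3s)^3s = 27s^4
s^4 = 8.48 × 10^-18 / 27, so s = 2.37 x 10^-5 M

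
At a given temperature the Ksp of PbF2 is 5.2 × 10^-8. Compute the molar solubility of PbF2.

s = 2.4e-3 M

PbF2(s) ⇌ Pb^2+ + 2 F^-
Ksp = [Pb^2+][F^-]^2
With molar solubility s: [Pb^2+] = s, [F^-] = 2s.
Ksp = s(2s)^2 = 4s^3
s = (5.2 × 10^-8 / 4)^(1/3) = 2.4 × 10^-3 M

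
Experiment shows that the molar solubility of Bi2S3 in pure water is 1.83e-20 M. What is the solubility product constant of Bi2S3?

2.22 × 10^-97

Bi2S3(s) ⇌ 2 Bi^3+ + 3 S^2-
For each mole of Bi2S3 that dissolves: [Bi^3+] = 2s, [S^2-] = 3s.
Ksp = [Bi^3+]^2[S^2-]^3
Ksp = (2s)^2(3s)^3 = 108s^5
With s = 1.83 x 10^-20: Ksp = 2.22 × 10^-97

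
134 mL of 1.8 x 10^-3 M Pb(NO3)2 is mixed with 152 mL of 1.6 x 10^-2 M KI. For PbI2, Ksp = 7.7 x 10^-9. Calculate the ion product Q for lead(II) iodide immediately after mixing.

Q ≈ 6.1e-8

Total volume = 134 + 152 = 286 mL.
[Pb^2+] = 1.8 × 10^-3 × (134/286) = 8.43 × 10^-4 M
[I^-] = 1.6 x 10^-2 × (152/286) = 8.50 x 10^-3 M
PbI2(s) ⇌ Pb^2+(aq) + 2 I^-(aq), so Q = [Pb^2+][I^-]^2
Q = (8.43 × 10^-4)(8.50 x 10^-3)^2 = 6.1 x 10^-8
Q > Ksp, so PbI2 will precipitate.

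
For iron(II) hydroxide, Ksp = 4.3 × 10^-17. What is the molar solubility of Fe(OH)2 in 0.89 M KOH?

5.4e-17 M

Fe(OH)2(s) <=> Fe^2+(aq) + 2 OH^-(aq)
Ksp = [Fe^2+][OH^-]^2
Let s = moles of Fe(OH)2 that dissolve per litre. [Fe^2+] = s, [OH^-] = 0.89 + 2s ≈ 0.89 (Ksp is small, so little additional dissolves).
Ksp ≈ s × (0.89)^2
s = 5.4 × 10^-17 M
Check: 2s = 1.1 × 10^-16 ≪ 0.89, so the approximation is valid.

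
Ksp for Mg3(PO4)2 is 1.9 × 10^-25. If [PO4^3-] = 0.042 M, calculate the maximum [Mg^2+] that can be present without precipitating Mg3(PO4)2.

[Mg^2+] = 4.8 x 10^-8 M

Mg3(PO4)2(s) <=> 3 Mg^2+(aq) + 2 PO4^3-(aq)
Ksp = [Mg^2+]^3[PO4^3-]^2
Precipitation begins when Q = Ksp. With [PO4^3-] = 0.042 M:
1.9 × 10^-25 = (0.042)^2 × [Mg^2+]^3
[Mg^2+] = (1.9 × 10^-25 / 1.76 x 10^-3)^(1/3) = 4.8 × 10^-8 M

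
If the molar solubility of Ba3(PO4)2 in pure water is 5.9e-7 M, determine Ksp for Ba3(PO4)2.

Ba3(PO4)2(s) <=> 3 Ba^2+ + 2 PO4^3-
If s mol/L of Ba3(PO4)2 dissolves, [Ba^2+] = 3s and [PO4^3-] = 2s.
Ksp = [Ba^2+]^3[PO4^3-]^2
So Ksp = (3s)^3 × (2s)^2 = 108s^5
Ksp = 108 × (5.9 × 10^-7)^5 = 7.7 × 10^-30

Ksp ≈ 7.7e-30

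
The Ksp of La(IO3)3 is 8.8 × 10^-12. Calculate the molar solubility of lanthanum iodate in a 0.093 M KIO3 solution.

s ≈ 1.1 x 10^-8 M

La(IO3)3(s) ⇌ La^3+ + 3 IO3^-
Ksp = [La^3+][IO3^-]^3
Let s = moles of La(IO3)3 that dissolve per litre. [La^3+] = s, [IO3^-] = 0.093 + 3s ≈ 0.093 (common-ion effect: IO3^- is already 0.093 M).
Ksp ≈ s × (0.093)^3
s = 1.1 × 10^-8 M
Check: 3s = 3.3 × 10^-8 ≪ 0.093, so the approximation is valid.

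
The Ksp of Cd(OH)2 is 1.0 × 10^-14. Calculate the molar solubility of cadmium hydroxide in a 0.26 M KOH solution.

s ≈ 1.5 × 10^-13 M

Cd(OH)2(s) ⇌ Cd^2+ + 2 OH^-
Ksp = [Cd^2+][OH^-]^2
Let s = moles of Cd(OH)2 that dissolve per litre. [Cd^2+] = s, [OH^-] = 0.26 + 2s ≈ 0.26 (common-ion effect: OH^- is already 0.26 M).
Ksp ≈ s × (0.26)^2
s = 1.5 × 10^-13 M
Check: 2s = 3.0 x 10^-13 ≪ 0.26, so the approximation is valid.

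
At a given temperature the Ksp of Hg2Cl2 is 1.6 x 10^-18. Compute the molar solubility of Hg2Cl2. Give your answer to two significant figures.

Hg2Cl2(s) ⇌ Hg2^2+ + 2 Cl^-
Ksp = [Hg2^2+][Cl^-]^2
With molar solubility s: [Hg2^2+] = s, [Cl^-] = 2s.
Substituting: Ksp = s(2s)^2 = 4s^3
s = (1.6 x 10^-18 / 4)^(1/3) = 7.4 × 10^-7 M

s ≈ 7.4 × 10^-7 M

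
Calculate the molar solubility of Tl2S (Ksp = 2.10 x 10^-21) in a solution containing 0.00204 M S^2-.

Tl2S(s) ⇌ 2 Tl^+(aq) + S^2-(aq)
Ksp = [Tl^+]^2[S^2-]
Let s be the molar solubility in this solution. [Tl^+] = 2s, [S^2-] = 0.00204 + s ≈ 0.00204 (since the S^2- already present dominates).
Ksp ≈ (2s)^2 × 0.00204
s = 5.07 × 10^-10 M
Check: s = 5.1 × 10^-10 ≪ 0.00204, so the approximation is valid.

5.07 x 10^-10 M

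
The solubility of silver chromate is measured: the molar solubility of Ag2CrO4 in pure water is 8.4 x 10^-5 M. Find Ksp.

Ag2CrO4(s) ⇌ 2 Ag^+ + CrO4^2-
For each mole of Ag2CrO4 that dissolves: [Ag^+] = 2s, [CrO4^2-] = s.
Ksp = [Ag^+]^2[CrO4^2-]
Ksp = (2s)^2s = 4s^3
With s = 8.4 x 10^-5: Ksp = 2.4 × 10^-12

Ksp ≈ 2.4 × 10^-12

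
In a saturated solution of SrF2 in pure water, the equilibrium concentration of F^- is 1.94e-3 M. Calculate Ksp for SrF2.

3.65e-9

SrF2(s) ⇌ Sr^2+(aq) + 2 F^-(aq)
Stoichiometry gives [Sr^2+] = (1/2)[F^-] = 9.700 × 10^-4 M.
Ksp = [Sr^2+][F^-]^2
Ksp = 9.700 × 10^-4 × (1.94 × 10^-3)^2 = 3.65 × 10^-9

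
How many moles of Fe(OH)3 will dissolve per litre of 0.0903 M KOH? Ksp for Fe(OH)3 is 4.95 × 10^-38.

Fe(OH)3(s) <=> Fe^3+ + 3 OH^-
Ksp = [Fe^3+][OH^-]^3
Let s = moles of Fe(OH)3 that dissolve per litre. [Fe^3+] = s, [OH^-] = 0.0903 + 3s ≈ 0.0903 (since OH^- from KOH dominates).
Ksp ≈ s × (0.0903)^3
s = 6.72 × 10^-35 M
Check: 3s = 2.0 x 10^-34 ≪ 0.0903, so the approximation is valid.

6.72 x 10^-35 M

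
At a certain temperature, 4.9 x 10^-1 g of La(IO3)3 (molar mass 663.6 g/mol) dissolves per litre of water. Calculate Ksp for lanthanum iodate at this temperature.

Ksp = 8.0 × 10^-12

Molar solubility s = (4.9 × 10^-1 g/L) / (663.6 g/mol) = 7.38 x 10^-4 M.
La(IO3)3(s) ⇌ La^3+ + 3 IO3^-
Let s = molar solubility. Then [La^3+] = s and [IO3^-] = 3s.
Ksp = [La^3+][IO3^-]^3
So Ksp = s × (3s)^3 = 27s^4
With s = 7.38 x 10^-4: Ksp = 8.0 × 10^-12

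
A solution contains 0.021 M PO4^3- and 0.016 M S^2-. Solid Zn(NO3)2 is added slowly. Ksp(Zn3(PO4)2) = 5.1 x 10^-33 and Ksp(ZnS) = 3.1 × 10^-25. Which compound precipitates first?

ZnS

Precipitation of each salt starts when its ion product equals its Ksp.
For Zn3(PO4)2: 5.1 x 10^-33 = (0.021)^2 × [Zn^2+]^3  ⇒  [Zn^2+] = 2.3 × 10^-10 M.
For ZnS: 3.1 × 10^-25 = 0.016 × [Zn^2+]  ⇒  [Zn^2+] = 1.9 × 10^-23 M.
The salt with the lower threshold [Zn^2+] precipitates first: ZnS.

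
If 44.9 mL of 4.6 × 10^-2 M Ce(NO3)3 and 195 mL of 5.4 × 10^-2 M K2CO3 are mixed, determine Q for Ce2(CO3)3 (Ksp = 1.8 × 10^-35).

Q ≈ 6.3 × 10^-9

Total volume = 44.9 + 195 = 239.9 mL.
[Ce^3+] = 4.6 × 10^-2 × (44.9/239.9) = 8.61 × 10^-3 M
[CO3^2-] = 5.4 x 10^-2 × (195/239.9) = 4.39 × 10^-2 M
Ce2(CO3)3(s) ⇌ 2 Ce^3+(aq) + 3 CO3^2-(aq), so Q = [Ce^3+]^2[CO3^2-]^3
Q = (8.61 × 10^-3)^2(4.39 × 10^-2)^3 = 6.3 x 10^-9
Q > Ksp, so Ce2(CO3)3 will precipitate.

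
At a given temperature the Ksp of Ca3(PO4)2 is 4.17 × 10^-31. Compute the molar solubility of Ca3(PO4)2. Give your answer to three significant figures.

3.29e-7 M

Ca3(PO4)2(s) ⇌ 3 Ca^2+(aq) + 2 PO4^3-(aq)
Ksp = [Ca^2+]^3[PO4^3-]^2
Let s = molar solubility. Then [Ca^2+] = 3s and [PO4^3-] = 2s.
So Ksp = (3s)^3 × (2s)^2 = 108s^5
s = (4.17 × 10^-31 / 108)^(1/5) = 3.29 × 10^-7 M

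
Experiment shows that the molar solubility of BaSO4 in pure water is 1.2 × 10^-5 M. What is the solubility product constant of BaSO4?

BaSO4(s) ⇌ Ba^2+(aq) + SO4^2-(aq)
With molar solubility s: [Ba^2+] = s, [SO4^2-] = s.
Ksp = [Ba^2+][SO4^2-]
Ksp = s^2
With s = 1.2 × 10^-5: Ksp = 1.4 × 10^-10

Ksp = 1.4 x 10^-10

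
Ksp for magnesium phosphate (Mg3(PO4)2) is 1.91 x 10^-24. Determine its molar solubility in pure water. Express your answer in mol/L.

7.07 × 10^-6 M

Mg3(PO4)2(s) ⇌ 3 Mg^2+ + 2 PO4^3-
Ksp = [Mg^2+]^3[PO4^3-]^2
With molar solubility s: [Mg^2+] = 3s, [PO4^3-] = 2s.
Substituting: Ksp = (3s)^3(2s)^2 = 108s^5
Solving, s = (1.91 x 10^-24/108)^(1/5) = 7.07 × 10^-6 M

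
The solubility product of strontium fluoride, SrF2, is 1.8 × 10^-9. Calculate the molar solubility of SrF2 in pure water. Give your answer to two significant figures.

s = 7.7e-4 M

SrF2(s) ⇌ Sr^2+ + 2 F^-
Ksp = [Sr^2+][F^-]^2
If s mol/L of SrF2 dissolves, [Sr^2+] = s and [F^-] = 2s.
Substituting: Ksp = s(2s)^2 = 4s^3
s^3 = 1.8 × 10^-9 / 4, so s = 7.7 × 10^-4 M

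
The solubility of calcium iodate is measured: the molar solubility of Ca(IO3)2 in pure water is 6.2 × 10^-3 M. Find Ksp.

Ca(IO3)2(s) <=> Ca^2+ + 2 IO3^-
For each mole of Ca(IO3)2 that dissolves: [Ca^2+] = s, [IO3^-] = 2s.
Ksp = [Ca^2+][IO3^-]^2
So Ksp = s × (2s)^2 = 4s^3
With s = 6.2 × 10^-3: Ksp = 9.5 × 10^-7

9.5 x 10^-7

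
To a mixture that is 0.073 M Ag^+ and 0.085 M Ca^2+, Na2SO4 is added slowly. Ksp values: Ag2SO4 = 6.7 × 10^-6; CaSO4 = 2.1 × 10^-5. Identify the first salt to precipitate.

CaSO4

Each salt begins to precipitate when Q = Ksp, i.e. when [SO4^2-] reaches its threshold.
For Ag2SO4: 6.7 × 10^-6 = (0.073)^2 × [SO4^2-]  ⇒  [SO4^2-] = 1.3 × 10^-3 M.
For CaSO4: 2.1 × 10^-5 = 0.085 × [SO4^2-]  ⇒  [SO4^2-] = 2.5 × 10^-4 M.
The salt with the lower threshold [SO4^2-] precipitates first: CaSO4.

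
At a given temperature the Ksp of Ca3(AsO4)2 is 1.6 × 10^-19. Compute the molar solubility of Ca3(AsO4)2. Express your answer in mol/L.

s = 6.8 × 10^-5 M

Ca3(AsO4)2(s) ⇌ 3 Ca^2+ + 2 AsO4^3-
Ksp = [Ca^2+]^3[AsO4^3-]^2
For each mole of Ca3(AsO4)2 that dissolves: [Ca^2+] = 3s, [AsO4^3-] = 2s.
Ksp = (3s)^3(2s)^2 = 108s^5
s = (1.6 × 10^-19 / 108)^(1/5) = 6.8 × 10^-5 M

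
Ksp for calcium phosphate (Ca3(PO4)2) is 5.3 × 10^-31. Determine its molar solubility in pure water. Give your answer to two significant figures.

Ca3(PO4)2(s) ⇌ 3 Ca^2+ + 2 PO4^3-
Ksp = [Ca^2+]^3[PO4^3-]^2
If s mol/L of Ca3(PO4)2 dissolves, [Ca^2+] = 3s and [PO4^3-] = 2s.
So Ksp = (3s)^3 × (2s)^2 = 108s^5
s = (5.3 × 10^-31 / 108)^(1/5) = 3.5 x 10^-7 M

3.5e-7 M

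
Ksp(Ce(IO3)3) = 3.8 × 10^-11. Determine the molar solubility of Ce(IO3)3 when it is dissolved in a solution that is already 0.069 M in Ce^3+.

2.7e-4 M

Ce(IO3)3(s) <=> Ce^3+ + 3 IO3^-
Ksp = [Ce^3+][IO3^-]^3
Let s = moles of Ce(IO3)3 that dissolve per litre. [Ce^3+] = 0.069 + s ≈ 0.069, [IO3^-] = 3s (since the Ce^3+ already present dominates).
Ksp ≈ 0.069 × (3s)^3
s = 2.7 x 10^-4 M
Check: s = 2.7 × 10^-4 ≪ 0.069, so the approximation is valid.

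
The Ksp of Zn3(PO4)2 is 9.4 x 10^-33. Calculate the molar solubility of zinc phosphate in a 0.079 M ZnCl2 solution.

2.2 × 10^-15 M

Zn3(PO4)2(s) ⇌ 3 Zn^2+ + 2 PO4^3-
Ksp = [Zn^2+]^3[PO4^3-]^2
Let s be the molar solubility in this solution. [Zn^2+] = 0.079 + 3s ≈ 0.079, [PO4^3-] = 2s (common-ion effect: Zn^2+ is already 0.079 M).
Ksp ≈ (0.079)^3 × (2s)^2
s = 2.2 × 10^-15 M
Check: 3s = 6.5 × 10^-15 ≪ 0.079, so the approximation is valid.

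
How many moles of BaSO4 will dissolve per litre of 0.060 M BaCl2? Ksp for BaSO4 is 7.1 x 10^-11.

BaSO4(s) ⇌ Ba^2+ + SO4^2-
Ksp = [Ba^2+][SO4^2-]
Let s be the molar solubility in this solution. [Ba^2+] = 0.060 + s ≈ 0.060, [SO4^2-] = s (Ksp is small, so little additional dissolves).
Ksp ≈ 0.060 × s
s = 1.2 × 10^-9 M
Check: s = 1.2 × 10^-9 ≪ 0.060, so the approximation is valid.

s ≈ 1.2 × 10^-9 M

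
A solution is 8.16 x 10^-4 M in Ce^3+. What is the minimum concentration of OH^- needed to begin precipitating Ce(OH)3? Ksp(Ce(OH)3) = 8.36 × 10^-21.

Ce(OH)3(s) ⇌ Ce^3+(aq) + 3 OH^-(aq)
Ksp = [Ce^3+][OH^-]^3
Precipitation begins when Q = Ksp. With [Ce^3+] = 8.16 x 10^-4 M:
8.36 × 10^-21 = (8.16 x 10^-4) × [OH^-]^3
[OH^-] = (8.36 × 10^-21 / 8.16 × 10^-4)^(1/3) = 2.17 × 10^-6 M

[OH^-] = 2.17e-6 M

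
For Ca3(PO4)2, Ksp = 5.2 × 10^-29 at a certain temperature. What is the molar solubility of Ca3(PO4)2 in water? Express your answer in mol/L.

s = 8.6 x 10^-7 M

Ca3(PO4)2(s) ⇌ 3 Ca^2+(aq) + 2 PO4^3-(aq)
Ksp = [Ca^2+]^3[PO4^3-]^2
Let s = molar solubility. Then [Ca^2+] = 3s and [PO4^3-] = 2s.
Substituting: Ksp = (3s)^3(2s)^2 = 108s^5
Solving, s = (5.2 × 10^-29/108)^(1/5) = 8.6 × 10^-7 M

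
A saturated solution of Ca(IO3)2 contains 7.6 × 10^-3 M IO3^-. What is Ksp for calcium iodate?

Ca(IO3)2(s) ⇌ Ca^2+ + 2 IO3^-
Stoichiometry gives [Ca^2+] = (1/2)[IO3^-] = 3.80 x 10^-3 M.
Ksp = [Ca^2+][IO3^-]^2
Ksp = 3.80 × 10^-3 × (7.6 x 10^-3)^2 = 2.2 × 10^-7

Ksp ≈ 2.2e-7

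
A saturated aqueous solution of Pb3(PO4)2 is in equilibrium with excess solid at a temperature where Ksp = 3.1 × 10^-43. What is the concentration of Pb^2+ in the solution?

[Pb^2+] = 3.7 × 10^-9 M

Pb3(PO4)2(s) ⇌ 3 Pb^2+(aq) + 2 PO4^3-(aq)
Ksp = [Pb^2+]^3[PO4^3-]^2
For each mole of Pb3(PO4)2 that dissolves: [Pb^2+] = 3s, [PO4^3-] = 2s.
Substituting: Ksp = (3s)^3(2s)^2 = 108s^5
Solving, s = (3.1 × 10^-43/108)^(1/5) = 1.23 × 10^-9 M
[Pb^2+] = 3s = 3.7 × 10^-9 M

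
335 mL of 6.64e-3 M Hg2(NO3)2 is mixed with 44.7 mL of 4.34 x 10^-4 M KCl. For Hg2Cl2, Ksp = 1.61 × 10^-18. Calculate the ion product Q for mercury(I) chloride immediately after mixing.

Total volume = 335 + 44.7 = 379.7 mL.
[Hg2^2+] = 6.64 × 10^-3 × (335/379.7) = 5.858 x 10^-3 M
[Cl^-] = 4.34 x 10^-4 × (44.7/379.7) = 5.109 × 10^-5 M
Hg2Cl2(s) ⇌ Hg2^2+ + 2 Cl^-, so Q = [Hg2^2+][Cl^-]^2
Q = (5.858 × 10^-3)(5.109 x 10^-5)^2 = 1.53 × 10^-11
Q > Ksp, so Hg2Cl2 will precipitate.

1.53 × 10^-11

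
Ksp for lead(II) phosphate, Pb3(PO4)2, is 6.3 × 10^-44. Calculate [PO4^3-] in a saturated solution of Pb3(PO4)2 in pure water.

[PO4^3-] = 1.8 x 10^-9 M

Pb3(PO4)2(s) ⇌ 3 Pb^2+ + 2 PO4^3-
Ksp = [Pb^2+]^3[PO4^3-]^2
With molar solubility s: [Pb^2+] = 3s, [PO4^3-] = 2s.
So Ksp = (3s)^3 × (2s)^2 = 108s^5
s^5 = 6.3 × 10^-44 / 108, so s = 8.98 x 10^-10 M
[PO4^3-] = 2s = 1.8 × 10^-9 M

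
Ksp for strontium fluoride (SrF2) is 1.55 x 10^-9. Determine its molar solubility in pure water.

SrF2(s) ⇌ Sr^2+ + 2 F^-
Ksp = [Sr^2+][F^-]^2
For each mole of SrF2 that dissolves: [Sr^2+] = s, [F^-] = 2s.
So Ksp = s × (2s)^2 = 4s^3
s^3 = 1.55 x 10^-9 / 4, so s = 7.29 x 10^-4 M

s ≈ 7.29e-4 M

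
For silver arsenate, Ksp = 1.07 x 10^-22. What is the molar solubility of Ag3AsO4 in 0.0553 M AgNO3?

Ag3AsO4(s) ⇌ 3 Ag^+ + AsO4^3-
Ksp = [Ag^+]^3[AsO4^3-]
Let s = moles of Ag3AsO4 that dissolve per litre. [Ag^+] = 0.0553 + 3s ≈ 0.0553, [AsO4^3-] = s (Ksp is small, so little additional dissolves).
Ksp ≈ (0.0553)^3 × s
s = 6.33 × 10^-19 M
Check: 3s = 1.9 x 10^-18 ≪ 0.0553, so the approximation is valid.

s = 6.33 × 10^-19 M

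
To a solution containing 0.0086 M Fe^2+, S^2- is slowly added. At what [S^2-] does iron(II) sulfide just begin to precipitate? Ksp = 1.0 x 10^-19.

FeS(s) ⇌ Fe^2+(aq) + S^2-(aq)
Ksp = [Fe^2+][S^2-]
Precipitation begins when Q = Ksp. With [Fe^2+] = 0.0086 M:
1.0 x 10^-19 = (0.0086) × [S^2-]
[S^2-] = (1.0 x 10^-19 / 8.6 × 10^-3) = 1.2 x 10^-17 M

[S^2-] = 1.2 × 10^-17 M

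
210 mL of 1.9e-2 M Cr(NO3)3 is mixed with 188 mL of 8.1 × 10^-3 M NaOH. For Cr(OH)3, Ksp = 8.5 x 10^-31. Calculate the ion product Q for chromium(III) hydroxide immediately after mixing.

Total volume = 210 + 188 = 398 mL.
[Cr^3+] = 1.9 × 10^-2 × (210/398) = 1.00 × 10^-2 M
[OH^-] = 8.1 x 10^-3 × (188/398) = 3.83 × 10^-3 M
Cr(OH)3(s) ⇌ Cr^3+(aq) + 3 OH^-(aq), so Q = [Cr^3+][OH^-]^3
Q = (1.00 x 10^-2)(3.83 × 10^-3)^3 = 5.6 × 10^-10
Q > Ksp, so Cr(OH)3 will precipitate.

5.6 x 10^-10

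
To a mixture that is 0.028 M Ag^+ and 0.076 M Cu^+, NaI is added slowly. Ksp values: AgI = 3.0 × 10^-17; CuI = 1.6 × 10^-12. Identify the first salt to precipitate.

Precipitation of each salt starts when its ion product equals its Ksp.
For AgI: 3.0 × 10^-17 = 0.028 × [I^-]  ⇒  [I^-] = 1.1 × 10^-15 M.
For CuI: 1.6 × 10^-12 = 0.076 × [I^-]  ⇒  [I^-] = 2.1 × 10^-11 M.
The salt with the lower threshold [I^-] precipitates first: AgI.

AgI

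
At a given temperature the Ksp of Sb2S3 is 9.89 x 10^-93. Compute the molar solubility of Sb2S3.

s ≈ 1.56e-19 M

Sb2S3(s) ⇌ 2 Sb^3+ + 3 S^2-
Ksp = [Sb^3+]^2[S^2-]^3
With molar solubility s: [Sb^3+] = 2s, [S^2-] = 3s.
Ksp = (2s)^2(3s)^3 = 108s^5
Solving, s = (9.89 x 10^-93/108)^(1/5) = 1.56 × 10^-19 M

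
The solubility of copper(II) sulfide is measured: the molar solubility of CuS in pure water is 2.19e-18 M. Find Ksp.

CuS(s) ⇌ Cu^2+(aq) + S^2-(aq)
With molar solubility s: [Cu^2+] = s, [S^2-] = s.
Ksp = [Cu^2+][S^2-]
Ksp = s × s = s^2
Ksp = (2.19 x 10^-18)^2 = 4.80 × 10^-36

Ksp ≈ 4.80 × 10^-36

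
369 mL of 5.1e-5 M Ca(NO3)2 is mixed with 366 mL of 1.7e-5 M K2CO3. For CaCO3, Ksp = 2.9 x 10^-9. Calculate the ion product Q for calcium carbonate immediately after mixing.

2.2e-10

Total volume = 369 + 366 = 735 mL.
[Ca^2+] = 5.1 × 10^-5 × (369/735) = 2.56 × 10^-5 M
[CO3^2-] = 1.7 x 10^-5 × (366/735) = 8.47 × 10^-6 M
CaCO3(s) <=> Ca^2+ + CO3^2-, so Q = [Ca^2+][CO3^2-]
Q = (2.56 × 10^-5)(8.47 × 10^-6) = 2.2 × 10^-10
Q < Ksp, so no precipitate of CaCO3 forms.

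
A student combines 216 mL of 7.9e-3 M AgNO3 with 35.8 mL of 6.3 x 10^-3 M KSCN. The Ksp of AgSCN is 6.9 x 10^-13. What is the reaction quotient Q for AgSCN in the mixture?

Q ≈ 6.1 × 10^-6

Total volume = 216 + 35.8 = 251.8 mL.
[Ag^+] = 7.9 x 10^-3 × (216/251.8) = 6.78 × 10^-3 M
[SCN^-] = 6.3 x 10^-3 × (35.8/251.8) = 8.96 × 10^-4 M
AgSCN(s) <=> Ag^+ + SCN^-, so Q = [Ag^+][SCN^-]
Q = (6.78 x 10^-3)(8.96 x 10^-4) = 6.1 × 10^-6
Q > Ksp, so AgSCN will precipitate.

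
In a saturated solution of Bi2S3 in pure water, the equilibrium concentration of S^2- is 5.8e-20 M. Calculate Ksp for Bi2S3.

Bi2S3(s) ⇌ 2 Bi^3+(aq) + 3 S^2-(aq)
Stoichiometry gives [Bi^3+] = (2/3)[S^2-] = 3.87 × 10^-20 M.
Ksp = [Bi^3+]^2[S^2-]^3
Ksp = (3.87 x 10^-20)^2 × (5.8 x 10^-20)^3 = 2.9 × 10^-97

Ksp ≈ 2.9 x 10^-97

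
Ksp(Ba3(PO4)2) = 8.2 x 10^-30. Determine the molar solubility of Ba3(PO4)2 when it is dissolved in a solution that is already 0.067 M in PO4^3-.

s ≈ 4.1e-10 M

Ba3(PO4)2(s) ⇌ 3 Ba^2+(aq) + 2 PO4^3-(aq)
Ksp = [Ba^2+]^3[PO4^3-]^2
Let s = moles of Ba3(PO4)2 that dissolve per litre. [Ba^2+] = 3s, [PO4^3-] = 0.067 + 2s ≈ 0.067 (since the PO4^3- already present dominates).
Ksp ≈ (3s)^3 × (0.067)^2
s = 4.1 x 10^-10 M
Check: 2s = 8.1 × 10^-10 ≪ 0.067, so the approximation is valid.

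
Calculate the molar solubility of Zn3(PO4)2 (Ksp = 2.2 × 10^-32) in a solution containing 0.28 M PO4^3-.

s ≈ 2.2 × 10^-11 M

Zn3(PO4)2(s) ⇌ 3 Zn^2+(aq) + 2 PO4^3-(aq)
Ksp = [Zn^2+]^3[PO4^3-]^2
If s mol/L dissolves here, [Zn^2+] = 3s, [PO4^3-] = 0.28 + 2s ≈ 0.28 (common-ion effect: PO4^3- is already 0.28 M).
Ksp ≈ (3s)^3 × (0.28)^2
s = 2.2 × 10^-11 M
Check: 2s = 4.4 × 10^-11 ≪ 0.28, so the approximation is valid.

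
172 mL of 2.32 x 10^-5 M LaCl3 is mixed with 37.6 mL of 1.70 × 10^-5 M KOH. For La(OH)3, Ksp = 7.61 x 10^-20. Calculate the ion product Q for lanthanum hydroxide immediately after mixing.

Total volume = 172 + 37.6 = 209.6 mL.
[La^3+] = 2.32 x 10^-5 × (172/209.6) = 1.904 x 10^-5 M
[OH^-] = 1.70 × 10^-5 × (37.6/209.6) = 3.050 × 10^-6 M
La(OH)3(s) ⇌ La^3+(aq) + 3 OH^-(aq), so Q = [La^3+][OH^-]^3
Q = (1.904 x 10^-5)(3.050 x 10^-6)^3 = 5.40 × 10^-22
Q < Ksp, so no precipitate of La(OH)3 forms.

5.40 × 10^-22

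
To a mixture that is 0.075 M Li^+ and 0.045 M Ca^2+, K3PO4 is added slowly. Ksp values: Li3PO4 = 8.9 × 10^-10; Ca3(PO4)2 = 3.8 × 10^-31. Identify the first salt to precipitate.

Ca3(PO4)2

Each salt begins to precipitate when Q = Ksp, i.e. when [PO4^3-] reaches its threshold.
For Li3PO4: 8.9 × 10^-10 = (0.075)^3 × [PO4^3-]  ⇒  [PO4^3-] = 2.1 x 10^-6 M.
For Ca3(PO4)2: 3.8 × 10^-31 = (0.045)^3 × [PO4^3-]^2  ⇒  [PO4^3-] = 6.5 × 10^-14 M.
The salt with the lower threshold [PO4^3-] precipitates first: Ca3(PO4)2.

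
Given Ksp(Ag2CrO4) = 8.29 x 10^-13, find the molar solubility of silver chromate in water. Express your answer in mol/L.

Ag2CrO4(s) <=> 2 Ag^+(aq) + CrO4^2-(aq)
Ksp = [Ag^+]^2[CrO4^2-]
If s mol/L of Ag2CrO4 dissolves, [Ag^+] = 2s and [CrO4^2-] = s.
Ksp = (2s)^2s = 4s^3
Solving, s = (8.29 x 10^-13/4)^(1/3) = 5.92 × 10^-5 M

5.92 × 10^-5 M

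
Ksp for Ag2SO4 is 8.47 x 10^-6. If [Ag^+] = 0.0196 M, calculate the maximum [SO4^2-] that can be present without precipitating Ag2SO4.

[SO4^2-] = 2.20 x 10^-2 M

Ag2SO4(s) <=> 2 Ag^+ + SO4^2-
Ksp = [Ag^+]^2[SO4^2-]
Precipitation begins when Q = Ksp. With [Ag^+] = 0.0196 M:
8.47 x 10^-6 = (0.0196)^2 × [SO4^2-]
[SO4^2-] = (8.47 x 10^-6 / 3.842 × 10^-4) = 2.20 x 10^-2 M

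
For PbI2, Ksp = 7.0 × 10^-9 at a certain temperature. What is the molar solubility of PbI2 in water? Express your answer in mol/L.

s = 1.2e-3 M

PbI2(s) ⇌ Pb^2+(aq) + 2 I^-(aq)
Ksp = [Pb^2+][I^-]^2
With molar solubility s: [Pb^2+] = s, [I^-] = 2s.
Ksp = s(2s)^2 = 4s^3
s^3 = 7.0 × 10^-9 / 4, so s = 1.2 × 10^-3 M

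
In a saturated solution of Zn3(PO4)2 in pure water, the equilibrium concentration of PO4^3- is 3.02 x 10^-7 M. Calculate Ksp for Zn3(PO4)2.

Ksp = 8.48e-33

Zn3(PO4)2(s) ⇌ 3 Zn^2+ + 2 PO4^3-
Stoichiometry gives [Zn^2+] = (3/2)[PO4^3-] = 4.530 × 10^-7 M.
Ksp = [Zn^2+]^3[PO4^3-]^2
Ksp = (4.530 × 10^-7)^3 × (3.02 × 10^-7)^2 = 8.48 x 10^-33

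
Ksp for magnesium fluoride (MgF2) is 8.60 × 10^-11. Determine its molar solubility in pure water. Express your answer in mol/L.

MgF2(s) ⇌ Mg^2+ + 2 F^-
Ksp = [Mg^2+][F^-]^2
Let s = molar solubility. Then [Mg^2+] = s and [F^-] = 2s.
Ksp = s(2s)^2 = 4s^3
s = (8.60 × 10^-11 / 4)^(1/3) = 2.78 × 10^-4 M

s ≈ 2.78 x 10^-4 M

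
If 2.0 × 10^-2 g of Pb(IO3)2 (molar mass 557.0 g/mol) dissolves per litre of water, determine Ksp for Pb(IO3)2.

Molar solubility s = (2.0 x 10^-2 g/L) / (557.0 g/mol) = 3.59 x 10^-5 M.
Pb(IO3)2(s) ⇌ Pb^2+ + 2 IO3^-
If s mol/L of Pb(IO3)2 dissolves, [Pb^2+] = s and [IO3^-] = 2s.
Ksp = [Pb^2+][IO3^-]^2
Substituting: Ksp = s(2s)^2 = 4s^3
Ksp = 4 × (3.59 x 10^-5)^3 = 1.9 x 10^-13

Ksp = 1.9e-13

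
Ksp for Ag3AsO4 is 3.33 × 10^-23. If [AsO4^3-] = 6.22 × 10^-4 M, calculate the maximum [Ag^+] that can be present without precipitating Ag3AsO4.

[Ag^+] = 3.77e-7 M

Ag3AsO4(s) ⇌ 3 Ag^+(aq) + AsO4^3-(aq)
Ksp = [Ag^+]^3[AsO4^3-]
Precipitation begins when Q = Ksp. With [AsO4^3-] = 6.22 × 10^-4 M:
3.33 × 10^-23 = (6.22 × 10^-4) × [Ag^+]^3
[Ag^+] = (3.33 × 10^-23 / 6.22 × 10^-4)^(1/3) = 3.77 x 10^-7 M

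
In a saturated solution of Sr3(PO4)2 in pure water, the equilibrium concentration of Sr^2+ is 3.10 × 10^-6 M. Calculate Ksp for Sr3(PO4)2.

Ksp ≈ 1.27 × 10^-28

Sr3(PO4)2(s) ⇌ 3 Sr^2+ + 2 PO4^3-
Stoichiometry gives [PO4^3-] = (2/3)[Sr^2+] = 2.067 × 10^-6 M.
Ksp = [Sr^2+]^3[PO4^3-]^2
Ksp = (3.10 × 10^-6)^3 × (2.067 × 10^-6)^2 = 1.27 x 10^-28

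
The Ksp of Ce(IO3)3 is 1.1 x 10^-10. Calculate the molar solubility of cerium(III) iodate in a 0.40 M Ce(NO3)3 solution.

Ce(IO3)3(s) ⇌ Ce^3+ + 3 IO3^-
Ksp = [Ce^3+][IO3^-]^3
If s mol/L dissolves here, [Ce^3+] = 0.40 + s ≈ 0.40, [IO3^-] = 3s (since Ce^3+ from Ce(NO3)3 dominates).
Ksp ≈ 0.40 × (3s)^3
s = 2.2 x 10^-4 M
Check: s = 2.2 × 10^-4 ≪ 0.40, so the approximation is valid.

s = 2.2 x 10^-4 M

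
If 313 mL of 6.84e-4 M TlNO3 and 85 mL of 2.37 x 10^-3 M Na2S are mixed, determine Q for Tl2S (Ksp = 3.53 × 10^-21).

1.46 × 10^-10

Total volume = 313 + 85 = 398 mL.
[Tl^+] = 6.84 x 10^-4 × (313/398) = 5.379 × 10^-4 M
[S^2-] = 2.37 x 10^-3 × (85/398) = 5.062 × 10^-4 M
Tl2S(s) ⇌ 2 Tl^+ + S^2-, so Q = [Tl^+]^2[S^2-]
Q = (5.379 × 10^-4)^2(5.062 × 10^-4) = 1.46 x 10^-10
Q > Ksp, so Tl2S will precipitate.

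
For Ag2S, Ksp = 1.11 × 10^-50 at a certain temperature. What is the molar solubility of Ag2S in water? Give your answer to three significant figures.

s = 1.41 × 10^-17 M

Ag2S(s) ⇌ 2 Ag^+(aq) + S^2-(aq)
Ksp = [Ag^+]^2[S^2-]
Let s = molar solubility. Then [Ag^+] = 2s and [S^2-] = s.
So Ksp = (2s)^2 × s = 4s^3
Solving, s = (1.11 × 10^-50/4)^(1/3) = 1.41 × 10^-17 M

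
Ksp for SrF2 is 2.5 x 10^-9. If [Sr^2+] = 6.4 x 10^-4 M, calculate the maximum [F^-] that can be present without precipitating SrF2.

SrF2(s) <=> Sr^2+(aq) + 2 F^-(aq)
Ksp = [Sr^2+][F^-]^2
Precipitation begins when Q = Ksp. With [Sr^2+] = 6.4 x 10^-4 M:
2.5 x 10^-9 = (6.4 x 10^-4) × [F^-]^2
[F^-] = (2.5 x 10^-9 / 6.4 × 10^-4)^(1/2) = 2.0 x 10^-3 M

[F^-] ≈ 2.0e-3 M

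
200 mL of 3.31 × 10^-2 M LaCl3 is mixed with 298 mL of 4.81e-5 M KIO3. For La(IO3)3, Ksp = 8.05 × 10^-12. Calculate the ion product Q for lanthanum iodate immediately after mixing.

3.17 x 10^-16

Total volume = 200 + 298 = 498 mL.
[La^3+] = 3.31 × 10^-2 × (200/498) = 1.329 x 10^-2 M
[IO3^-] = 4.81 × 10^-5 × (298/498) = 2.878 × 10^-5 M
La(IO3)3(s) <=> La^3+(aq) + 3 IO3^-(aq), so Q = [La^3+][IO3^-]^3
Q = (1.329 × 10^-2)(2.878 x 10^-5)^3 = 3.17 × 10^-16
Q < Ksp, so no precipitate of La(IO3)3 forms.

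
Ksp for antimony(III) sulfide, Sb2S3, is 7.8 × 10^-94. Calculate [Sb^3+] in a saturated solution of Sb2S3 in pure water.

Sb2S3(s) ⇌ 2 Sb^3+(aq) + 3 S^2-(aq)
Ksp = [Sb^3+]^2[S^2-]^3
Let s = molar solubility. Then [Sb^3+] = 2s and [S^2-] = 3s.
So Ksp = (2s)^2 × (3s)^3 = 108s^5
s = (7.8 × 10^-94 / 108)^(1/5) = 9.37 x 10^-20 M
[Sb^3+] = 2s = 1.9 × 10^-19 M

1.9 x 10^-19 M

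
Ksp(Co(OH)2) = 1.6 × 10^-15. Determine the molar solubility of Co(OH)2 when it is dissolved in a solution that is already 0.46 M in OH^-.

7.6e-15 M

Co(OH)2(s) ⇌ Co^2+ + 2 OH^-
Ksp = [Co^2+][OH^-]^2
If s mol/L dissolves here, [Co^2+] = s, [OH^-] = 0.46 + 2s ≈ 0.46 (Ksp is small, so little additional dissolves).
Ksp ≈ s × (0.46)^2
s = 7.6 × 10^-15 M
Check: 2s = 1.5 × 10^-14 ≪ 0.46, so the approximation is valid.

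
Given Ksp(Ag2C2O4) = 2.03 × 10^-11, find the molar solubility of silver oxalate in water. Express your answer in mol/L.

1.72 × 10^-4 M

Ag2C2O4(s) ⇌ 2 Ag^+(aq) + C2O4^2-(aq)
Ksp = [Ag^+]^2[C2O4^2-]
If s mol/L of Ag2C2O4 dissolves, [Ag^+] = 2s and [C2O4^2-] = s.
Ksp = (2s)^2s = 4s^3
s^3 = 2.03 × 10^-11 / 4, so s = 1.72 × 10^-4 M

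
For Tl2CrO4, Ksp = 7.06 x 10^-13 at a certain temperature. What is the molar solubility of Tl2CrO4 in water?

Tl2CrO4(s) ⇌ 2 Tl^+(aq) + CrO4^2-(aq)
Ksp = [Tl^+]^2[CrO4^2-]
For each mole of Tl2CrO4 that dissolves: [Tl^+] = 2s, [CrO4^2-] = s.
Substituting: Ksp = (2s)^2s = 4s^3
s^3 = 7.06 x 10^-13 / 4, so s = 5.61 × 10^-5 M

5.61 x 10^-5 M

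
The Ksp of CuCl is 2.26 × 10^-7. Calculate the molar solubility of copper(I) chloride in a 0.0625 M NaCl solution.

CuCl(s) <=> Cu^+ + Cl^-
Ksp = [Cu^+][Cl^-]
Let s = moles of CuCl that dissolve per litre. [Cu^+] = s, [Cl^-] = 0.0625 + s ≈ 0.0625 (common-ion effect: Cl^- is already 0.0625 M).
Ksp ≈ s × 0.0625
s = 3.62 × 10^-6 M
Check: s = 3.6 × 10^-6 ≪ 0.0625, so the approximation is valid.

s ≈ 3.62e-6 M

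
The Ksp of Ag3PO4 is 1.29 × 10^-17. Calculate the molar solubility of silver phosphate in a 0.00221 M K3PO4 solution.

6.00e-6 M

Ag3PO4(s) ⇌ 3 Ag^+(aq) + PO4^3-(aq)
Ksp = [Ag^+]^3[PO4^3-]
Let s be the molar solubility in this solution. [Ag^+] = 3s, [PO4^3-] = 0.00221 + s ≈ 0.00221 (since PO4^3- from K3PO4 dominates).
Ksp ≈ (3s)^3 × 0.00221
s = 6.00 x 10^-6 M
Check: s = 6.0 × 10^-6 ≪ 0.00221, so the approximation is valid.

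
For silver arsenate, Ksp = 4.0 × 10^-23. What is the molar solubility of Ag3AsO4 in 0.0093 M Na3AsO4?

s = 5.4 × 10^-8 M

Ag3AsO4(s) ⇌ 3 Ag^+ + AsO4^3-
Ksp = [Ag^+]^3[AsO4^3-]
Let s = moles of Ag3AsO4 that dissolve per litre. [Ag^+] = 3s, [AsO4^3-] = 0.0093 + s ≈ 0.0093 (since AsO4^3- from Na3AsO4 dominates).
Ksp ≈ (3s)^3 × 0.0093
s = 5.4 × 10^-8 M
Check: s = 5.4 × 10^-8 ≪ 0.0093, so the approximation is valid.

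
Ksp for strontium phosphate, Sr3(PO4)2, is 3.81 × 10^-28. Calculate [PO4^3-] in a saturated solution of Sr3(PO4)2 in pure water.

[PO4^3-] ≈ 2.57e-6 M

Sr3(PO4)2(s) ⇌ 3 Sr^2+(aq) + 2 PO4^3-(aq)
Ksp = [Sr^2+]^3[PO4^3-]^2
For each mole of Sr3(PO4)2 that dissolves: [Sr^2+] = 3s, [PO4^3-] = 2s.
Substituting: Ksp = (3s)^3(2s)^2 = 108s^5
s^5 = 3.81 × 10^-28 / 108, so s = 1.287 x 10^-6 M
[PO4^3-] = 2s = 2.57 × 10^-6 M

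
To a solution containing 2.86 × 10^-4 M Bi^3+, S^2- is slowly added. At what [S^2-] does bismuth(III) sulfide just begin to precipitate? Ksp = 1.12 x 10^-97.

[S^2-] ≈ 1.11e-30 M

Bi2S3(s) ⇌ 2 Bi^3+(aq) + 3 S^2-(aq)
Ksp = [Bi^3+]^2[S^2-]^3
Precipitation begins when Q = Ksp. With [Bi^3+] = 2.86 × 10^-4 M:
1.12 x 10^-97 = (2.86 × 10^-4)^2 × [S^2-]^3
[S^2-] = (1.12 x 10^-97 / 8.180 x 10^-8)^(1/3) = 1.11 × 10^-30 M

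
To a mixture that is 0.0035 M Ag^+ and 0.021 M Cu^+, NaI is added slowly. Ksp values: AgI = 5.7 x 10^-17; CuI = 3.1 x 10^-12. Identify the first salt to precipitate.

AgI

Precipitation of each salt starts when its ion product equals its Ksp.
For AgI: 5.7 x 10^-17 = 0.0035 × [I^-]  ⇒  [I^-] = 1.6 × 10^-14 M.
For CuI: 3.1 x 10^-12 = 0.021 × [I^-]  ⇒  [I^-] = 1.5 × 10^-10 M.
The salt with the lower threshold [I^-] precipitates first: AgI.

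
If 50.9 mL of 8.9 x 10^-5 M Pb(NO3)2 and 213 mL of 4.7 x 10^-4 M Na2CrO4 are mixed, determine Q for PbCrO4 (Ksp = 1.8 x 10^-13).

Total volume = 50.9 + 213 = 263.9 mL.
[Pb^2+] = 8.9 × 10^-5 × (50.9/263.9) = 1.72 x 10^-5 M
[CrO4^2-] = 4.7 × 10^-4 × (213/263.9) = 3.79 × 10^-4 M
PbCrO4(s) <=> Pb^2+ + CrO4^2-, so Q = [Pb^2+][CrO4^2-]
Q = (1.72 × 10^-5)(3.79 × 10^-4) = 6.5 x 10^-9
Q > Ksp, so PbCrO4 will precipitate.

6.5 × 10^-9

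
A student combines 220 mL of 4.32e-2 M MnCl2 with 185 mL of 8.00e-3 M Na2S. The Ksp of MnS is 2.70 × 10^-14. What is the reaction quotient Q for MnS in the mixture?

Total volume = 220 + 185 = 405 mL.
[Mn^2+] = 4.32 x 10^-2 × (220/405) = 2.347 × 10^-2 M
[S^2-] = 8.00 x 10^-3 × (185/405) = 3.654 × 10^-3 M
MnS(s) <=> Mn^2+ + S^2-, so Q = [Mn^2+][S^2-]
Q = (2.347 × 10^-2)(3.654 x 10^-3) = 8.58 × 10^-5
Q > Ksp, so MnS will precipitate.

8.58 × 10^-5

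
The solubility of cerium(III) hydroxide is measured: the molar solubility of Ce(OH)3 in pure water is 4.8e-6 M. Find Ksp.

Ksp ≈ 1.4 × 10^-20

Ce(OH)3(s) <=> Ce^3+(aq) + 3 OH^-(aq)
Let s = molar solubility. Then [Ce^3+] = s and [OH^-] = 3s.
Ksp = [Ce^3+][OH^-]^3
Substituting: Ksp = s(3s)^3 = 27s^4
Ksp = 27 × (4.8 × 10^-6)^4 = 1.4 × 10^-20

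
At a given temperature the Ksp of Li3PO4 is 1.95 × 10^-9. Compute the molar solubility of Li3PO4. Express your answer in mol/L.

Li3PO4(s) ⇌ 3 Li^+(aq) + PO4^3-(aq)
Ksp = [Li^+]^3[PO4^3-]
For each mole of Li3PO4 that dissolves: [Li^+] = 3s, [PO4^3-] = s.
Ksp = (3s)^3s = 27s^4
s = (1.95 × 10^-9 / 27)^(1/4) = 2.92 x 10^-3 M

s = 2.92 × 10^-3 M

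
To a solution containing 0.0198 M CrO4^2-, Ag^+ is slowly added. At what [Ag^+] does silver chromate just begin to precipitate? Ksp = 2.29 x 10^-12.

Ag2CrO4(s) <=> 2 Ag^+(aq) + CrO4^2-(aq)
Ksp = [Ag^+]^2[CrO4^2-]
Precipitation begins when Q = Ksp. With [CrO4^2-] = 0.0198 M:
2.29 x 10^-12 = (0.0198) × [Ag^+]^2
[Ag^+] = (2.29 x 10^-12 / 1.98 × 10^-2)^(1/2) = 1.08 × 10^-5 M

[Ag^+] ≈ 1.08e-5 M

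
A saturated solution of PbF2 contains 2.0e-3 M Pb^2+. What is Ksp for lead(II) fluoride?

3.2 x 10^-8

PbF2(s) <=> Pb^2+ + 2 F^-
Stoichiometry gives [F^-] = (2/1)[Pb^2+] = 4.00 x 10^-3 M.
Ksp = [Pb^2+][F^-]^2
Ksp = 2.0 × 10^-3 × (4.00 × 10^-3)^2 = 3.2 × 10^-8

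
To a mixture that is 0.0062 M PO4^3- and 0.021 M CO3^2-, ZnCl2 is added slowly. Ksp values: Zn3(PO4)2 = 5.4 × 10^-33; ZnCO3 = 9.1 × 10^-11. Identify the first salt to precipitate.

Zn3(PO4)2

Each salt begins to precipitate when Q = Ksp, i.e. when [Zn^2+] reaches its threshold.
For Zn3(PO4)2: 5.4 × 10^-33 = (0.0062)^2 × [Zn^2+]^3  ⇒  [Zn^2+] = 5.2 x 10^-10 M.
For ZnCO3: 9.1 × 10^-11 = 0.021 × [Zn^2+]  ⇒  [Zn^2+] = 4.3 x 10^-9 M.
The salt with the lower threshold [Zn^2+] precipitates first: Zn3(PO4)2.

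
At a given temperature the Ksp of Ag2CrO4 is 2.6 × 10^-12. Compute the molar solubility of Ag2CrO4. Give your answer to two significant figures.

s = 8.7 × 10^-5 M

Ag2CrO4(s) ⇌ 2 Ag^+(aq) + CrO4^2-(aq)
Ksp = [Ag^+]^2[CrO4^2-]
Let s = molar solubility. Then [Ag^+] = 2s and [CrO4^2-] = s.
Substituting: Ksp = (2s)^2s = 4s^3
Solving, s = (2.6 × 10^-12/4)^(1/3) = 8.7 × 10^-5 M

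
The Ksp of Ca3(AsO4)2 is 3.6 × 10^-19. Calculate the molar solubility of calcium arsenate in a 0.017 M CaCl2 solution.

Ca3(AsO4)2(s) <=> 3 Ca^2+(aq) + 2 AsO4^3-(aq)
Ksp = [Ca^2+]^3[AsO4^3-]^2
Let s be the molar solubility in this solution. [Ca^2+] = 0.017 + 3s ≈ 0.017, [AsO4^3-] = 2s (common-ion effect: Ca^2+ is already 0.017 M).
Ksp ≈ (0.017)^3 × (2s)^2
s = 1.4 × 10^-7 M
Check: 3s = 4.1 × 10^-7 ≪ 0.017, so the approximation is valid.

1.4e-7 M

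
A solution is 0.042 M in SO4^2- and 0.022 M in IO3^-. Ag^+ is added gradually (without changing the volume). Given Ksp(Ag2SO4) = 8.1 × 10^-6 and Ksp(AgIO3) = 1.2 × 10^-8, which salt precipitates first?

Precipitation of each salt starts when its ion product equals its Ksp.
For Ag2SO4: 8.1 × 10^-6 = 0.042 × [Ag^+]^2  ⇒  [Ag^+] = 1.4 × 10^-2 M.
For AgIO3: 1.2 × 10^-8 = 0.022 × [Ag^+]  ⇒  [Ag^+] = 5.5 x 10^-7 M.
The salt with the lower threshold [Ag^+] precipitates first: AgIO3.

AgIO3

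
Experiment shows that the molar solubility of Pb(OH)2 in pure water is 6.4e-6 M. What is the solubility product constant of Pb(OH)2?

Pb(OH)2(s) ⇌ Pb^2+ + 2 OH^-
For each mole of Pb(OH)2 that dissolves: [Pb^2+] = s, [OH^-] = 2s.
Ksp = [Pb^2+][OH^-]^2
Substituting: Ksp = s(2s)^2 = 4s^3
With s = 6.4 x 10^-6: Ksp = 1.0 x 10^-15

Ksp = 1.0 × 10^-15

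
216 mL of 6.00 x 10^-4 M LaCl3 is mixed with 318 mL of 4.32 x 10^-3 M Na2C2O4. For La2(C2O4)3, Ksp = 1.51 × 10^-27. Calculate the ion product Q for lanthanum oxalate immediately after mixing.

Total volume = 216 + 318 = 534 mL.
[La^3+] = 6.00 × 10^-4 × (216/534) = 2.427 × 10^-4 M
[C2O4^2-] = 4.32 x 10^-3 × (318/534) = 2.573 × 10^-3 M
La2(C2O4)3(s) ⇌ 2 La^3+ + 3 C2O4^2-, so Q = [La^3+]^2[C2O4^2-]^3
Q = (2.427 × 10^-4)^2(2.573 x 10^-3)^3 = 1.00 x 10^-15
Q > Ksp, so La2(C2O4)3 will precipitate.

Q = 1.00 x 10^-15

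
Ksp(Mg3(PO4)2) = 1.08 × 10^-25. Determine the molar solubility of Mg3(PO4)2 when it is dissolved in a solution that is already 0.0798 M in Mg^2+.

Mg3(PO4)2(s) ⇌ 3 Mg^2+(aq) + 2 PO4^3-(aq)
Ksp = [Mg^2+]^3[PO4^3-]^2
Let s be the molar solubility in this solution. [Mg^2+] = 0.0798 + 3s ≈ 0.0798, [PO4^3-] = 2s (since the Mg^2+ already present dominates).
Ksp ≈ (0.0798)^3 × (2s)^2
s = 7.29 × 10^-12 M
Check: 3s = 2.2 × 10^-11 ≪ 0.0798, so the approximation is valid.

7.29 x 10^-12 M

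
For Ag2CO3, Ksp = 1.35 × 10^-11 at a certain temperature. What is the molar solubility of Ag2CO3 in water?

s ≈ 1.50e-4 M

Ag2CO3(s) ⇌ 2 Ag^+(aq) + CO3^2-(aq)
Ksp = [Ag^+]^2[CO3^2-]
If s mol/L of Ag2CO3 dissolves, [Ag^+] = 2s and [CO3^2-] = s.
So Ksp = (2s)^2 × s = 4s^3
Solving, s = (1.35 × 10^-11/4)^(1/3) = 1.50 × 10^-4 M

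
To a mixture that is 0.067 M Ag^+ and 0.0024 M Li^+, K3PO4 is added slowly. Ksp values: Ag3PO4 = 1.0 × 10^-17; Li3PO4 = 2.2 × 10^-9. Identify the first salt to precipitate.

Precipitation of each salt starts when its ion product equals its Ksp.
For Ag3PO4: 1.0 × 10^-17 = (0.067)^3 × [PO4^3-]  ⇒  [PO4^3-] = 3.3 × 10^-14 M.
For Li3PO4: 2.2 × 10^-9 = (0.0024)^3 × [PO4^3-]  ⇒  [PO4^3-] = 1.6 × 10^-1 M.
The salt with the lower threshold [PO4^3-] precipitates first: Ag3PO4.

Ag3PO4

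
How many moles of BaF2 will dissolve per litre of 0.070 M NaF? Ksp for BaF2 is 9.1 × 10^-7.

1.9 × 10^-4 M

BaF2(s) ⇌ Ba^2+ + 2 F^-
Ksp = [Ba^2+][F^-]^2
If s mol/L dissolves here, [Ba^2+] = s, [F^-] = 0.070 + 2s ≈ 0.070 (Ksp is small, so little additional dissolves).
Ksp ≈ s × (0.070)^2
s = 1.9 × 10^-4 M
Check: 2s = 3.7 x 10^-4 ≪ 0.070, so the approximation is valid.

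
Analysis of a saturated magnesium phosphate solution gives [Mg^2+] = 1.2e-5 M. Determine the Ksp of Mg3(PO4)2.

Mg3(PO4)2(s) ⇌ 3 Mg^2+(aq) + 2 PO4^3-(aq)
Stoichiometry gives [PO4^3-] = (2/3)[Mg^2+] = 8.00 × 10^-6 M.
Ksp = [Mg^2+]^3[PO4^3-]^2
Ksp = (1.2 × 10^-5)^3 × (8.00 × 10^-6)^2 = 1.1 × 10^-25

1.1 x 10^-25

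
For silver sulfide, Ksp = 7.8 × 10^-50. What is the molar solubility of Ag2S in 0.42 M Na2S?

Ag2S(s) ⇌ 2 Ag^+ + S^2-
Ksp = [Ag^+]^2[S^2-]
If s mol/L dissolves here, [Ag^+] = 2s, [S^2-] = 0.42 + s ≈ 0.42 (since S^2- from Na2S dominates).
Ksp ≈ (2s)^2 × 0.42
s = 2.2 x 10^-25 M
Check: s = 2.2 × 10^-25 ≪ 0.42, so the approximation is valid.

2.2 × 10^-25 M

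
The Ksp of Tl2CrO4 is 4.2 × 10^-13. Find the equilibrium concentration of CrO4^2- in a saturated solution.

Tl2CrO4(s) <=> 2 Tl^+ + CrO4^2-
Ksp = [Tl^+]^2[CrO4^2-]
For each mole of Tl2CrO4 that dissolves: [Tl^+] = 2s, [CrO4^2-] = s.
So Ksp = (2s)^2 × s = 4s^3
s^3 = 4.2 × 10^-13 / 4, so s = 4.72 x 10^-5 M
[CrO4^2-] = s = 4.7 × 10^-5 M

4.7 x 10^-5 M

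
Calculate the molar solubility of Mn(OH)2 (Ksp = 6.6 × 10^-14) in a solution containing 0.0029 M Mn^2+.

2.4e-6 M

Mn(OH)2(s) ⇌ Mn^2+ + 2 OH^-
Ksp = [Mn^2+][OH^-]^2
If s mol/L dissolves here, [Mn^2+] = 0.0029 + s ≈ 0.0029, [OH^-] = 2s (common-ion effect: Mn^2+ is already 0.0029 M).
Ksp ≈ 0.0029 × (2s)^2
s = 2.4 × 10^-6 M
Check: s = 2.4 × 10^-6 ≪ 0.0029, so the approximation is valid.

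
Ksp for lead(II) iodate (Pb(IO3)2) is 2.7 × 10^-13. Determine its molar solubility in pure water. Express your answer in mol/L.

s = 4.1e-5 M

Pb(IO3)2(s) <=> Pb^2+ + 2 IO3^-
Ksp = [Pb^2+][IO3^-]^2
With molar solubility s: [Pb^2+] = s, [IO3^-] = 2s.
Ksp = s(2s)^2 = 4s^3
s = (2.7 × 10^-13 / 4)^(1/3) = 4.1 × 10^-5 M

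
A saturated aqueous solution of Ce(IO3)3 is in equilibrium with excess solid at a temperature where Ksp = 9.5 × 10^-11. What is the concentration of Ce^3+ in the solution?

[Ce^3+] ≈ 1.4 × 10^-3 M

Ce(IO3)3(s) <=> Ce^3+ + 3 IO3^-
Ksp = [Ce^3+][IO3^-]^3
Let s = molar solubility. Then [Ce^3+] = s and [IO3^-] = 3s.
Substituting: Ksp = s(3s)^3 = 27s^4
Solving, s = (9.5 × 10^-11/27)^(1/4) = 1.37 x 10^-3 M
[Ce^3+] = s = 1.4 × 10^-3 M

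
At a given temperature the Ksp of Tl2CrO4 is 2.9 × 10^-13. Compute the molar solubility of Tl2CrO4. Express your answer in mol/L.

s = 4.2 × 10^-5 M

Tl2CrO4(s) ⇌ 2 Tl^+(aq) + CrO4^2-(aq)
Ksp = [Tl^+]^2[CrO4^2-]
Let s = molar solubility. Then [Tl^+] = 2s and [CrO4^2-] = s.
So Ksp = (2s)^2 × s = 4s^3
s^3 = 2.9 × 10^-13 / 4, so s = 4.2 × 10^-5 M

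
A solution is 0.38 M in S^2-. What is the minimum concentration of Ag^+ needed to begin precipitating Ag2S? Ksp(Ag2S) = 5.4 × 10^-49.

Ag2S(s) ⇌ 2 Ag^+(aq) + S^2-(aq)
Ksp = [Ag^+]^2[S^2-]
Precipitation begins when Q = Ksp. With [S^2-] = 0.38 M:
5.4 × 10^-49 = (0.38) × [Ag^+]^2
[Ag^+] = (5.4 × 10^-49 / 3.8 × 10^-1)^(1/2) = 1.2 × 10^-24 M

1.2 × 10^-24 M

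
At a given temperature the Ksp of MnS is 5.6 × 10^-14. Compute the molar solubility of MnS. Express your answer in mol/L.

2.4 x 10^-7 M

MnS(s) ⇌ Mn^2+ + S^2-
Ksp = [Mn^2+][S^2-]
If s mol/L of MnS dissolves, [Mn^2+] = s and [S^2-] = s.
Ksp = (s)(s) = s^2
s = (5.6 × 10^-14)^(1/2) = 2.4 × 10^-7 M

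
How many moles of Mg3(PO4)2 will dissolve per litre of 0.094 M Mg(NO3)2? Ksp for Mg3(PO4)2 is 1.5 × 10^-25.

6.7 x 10^-12 M

Mg3(PO4)2(s) ⇌ 3 Mg^2+(aq) + 2 PO4^3-(aq)
Ksp = [Mg^2+]^3[PO4^3-]^2
Let s be the molar solubility in this solution. [Mg^2+] = 0.094 + 3s ≈ 0.094, [PO4^3-] = 2s (Ksp is small, so little additional dissolves).
Ksp ≈ (0.094)^3 × (2s)^2
s = 6.7 × 10^-12 M
Check: 3s = 2.0 x 10^-11 ≪ 0.094, so the approximation is valid.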